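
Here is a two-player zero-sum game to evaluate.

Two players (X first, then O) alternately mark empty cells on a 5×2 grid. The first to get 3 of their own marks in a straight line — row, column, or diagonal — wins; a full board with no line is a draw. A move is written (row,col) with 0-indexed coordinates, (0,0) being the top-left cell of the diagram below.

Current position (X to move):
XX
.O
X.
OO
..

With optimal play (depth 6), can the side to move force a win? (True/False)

X winning at [XX/.O/X./OO/..]: True

ply 1, X at XX/.O/X./OO/.. | (1,0)=+1→XX/XO/X./OO/..*; (2,1)=+0→XX/.O/XX/OO/..; (4,0)=-1→XX/.O/X./OO/X.; (4,1)=-1→XX/.O/X./OO/.X
ply 2: XX/XO/X./OO/.. is terminal -1 (O); from XX/.O/X./OO/.. depth 6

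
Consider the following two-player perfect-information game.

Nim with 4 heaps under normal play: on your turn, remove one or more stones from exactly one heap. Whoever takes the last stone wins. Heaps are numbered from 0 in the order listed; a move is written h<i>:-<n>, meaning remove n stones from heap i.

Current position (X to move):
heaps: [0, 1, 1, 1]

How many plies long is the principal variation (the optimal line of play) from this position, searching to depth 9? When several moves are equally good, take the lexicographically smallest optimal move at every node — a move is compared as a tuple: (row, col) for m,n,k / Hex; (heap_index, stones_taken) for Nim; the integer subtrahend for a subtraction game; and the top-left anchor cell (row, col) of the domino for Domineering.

p1 X@[(0,1,1,1)]: h1:-1[(0,0,1,1)]+1* h2:-1[(0,1,0,1)]+1 h3:-1[(0,1,1,0)]+1
p2 O@[(0,0,1,1)]: h2:-1[(0,0,0,1)]-1* h3:-1[(0,0,1,0)]-1
p3 X@[(0,0,0,1)]: h3:-1[(0,0,0,0)]+1*
p4 O@[(0,0,0,0)] terminal -1; root [(0,1,1,1)] d9

PV length from [(0,1,1,1)]: 3 plies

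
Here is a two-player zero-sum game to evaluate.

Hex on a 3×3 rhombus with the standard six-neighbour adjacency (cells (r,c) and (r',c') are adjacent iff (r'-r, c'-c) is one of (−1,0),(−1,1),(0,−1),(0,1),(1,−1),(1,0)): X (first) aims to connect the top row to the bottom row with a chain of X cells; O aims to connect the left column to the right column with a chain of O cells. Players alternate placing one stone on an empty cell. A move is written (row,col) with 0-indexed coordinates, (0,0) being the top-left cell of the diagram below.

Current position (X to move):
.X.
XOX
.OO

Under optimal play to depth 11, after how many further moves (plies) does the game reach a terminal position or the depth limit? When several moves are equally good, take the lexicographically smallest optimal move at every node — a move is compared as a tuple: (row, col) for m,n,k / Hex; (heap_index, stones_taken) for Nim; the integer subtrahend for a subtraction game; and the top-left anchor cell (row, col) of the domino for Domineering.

PV length from [.X./XOX/.OO]: 1 ply

ply 1, X at .X./XOX/.OO | (0,0)=-1→XX./XOX/.OO; (0,2)=-1→.XX/XOX/.OO; (2,0)=+1→.X./XOX/XOO*
ply 2: .X./XOX/XOO is terminal -1 (O); from .X./XOX/.OO depth 11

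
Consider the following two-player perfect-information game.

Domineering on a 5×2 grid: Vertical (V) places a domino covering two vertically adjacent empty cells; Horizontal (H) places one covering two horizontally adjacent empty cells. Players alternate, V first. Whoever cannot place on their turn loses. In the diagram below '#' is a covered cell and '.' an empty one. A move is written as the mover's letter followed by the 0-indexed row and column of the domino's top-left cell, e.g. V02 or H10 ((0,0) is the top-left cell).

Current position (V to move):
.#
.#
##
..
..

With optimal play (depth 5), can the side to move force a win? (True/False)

V winning at [.#/.#/##/../..]: True

[.#/.#/##/../..] V move#1: V00:-1/##/##/##/../.., V30:+1/.#/.#/##/#./#.*, V31:+1/.#/.#/##/.#/.#
[.#/.#/##/#./#.] end (terminal -1, H#2); searched .#/.#/##/../.. to 5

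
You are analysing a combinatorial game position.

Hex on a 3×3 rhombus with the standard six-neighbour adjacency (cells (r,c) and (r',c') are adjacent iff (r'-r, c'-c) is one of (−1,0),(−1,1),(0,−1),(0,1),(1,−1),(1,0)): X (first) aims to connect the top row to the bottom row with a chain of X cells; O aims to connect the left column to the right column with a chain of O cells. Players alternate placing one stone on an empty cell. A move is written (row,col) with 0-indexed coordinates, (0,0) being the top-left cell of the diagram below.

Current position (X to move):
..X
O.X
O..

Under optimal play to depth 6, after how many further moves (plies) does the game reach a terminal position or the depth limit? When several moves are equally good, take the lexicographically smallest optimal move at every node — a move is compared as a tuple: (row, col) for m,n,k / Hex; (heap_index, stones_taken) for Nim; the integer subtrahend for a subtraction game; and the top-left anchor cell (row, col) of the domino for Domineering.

PV length from [..X/O.X/O..]: 5 plies

ply 1, X at ..X/O.X/O.. | (0,0)=+1→X.X/O.X/O..*; (0,1)=+1→.XX/O.X/O..; (1,1)=+1→..X/OXX/O..; (2,1)=+1→..X/O.X/OX.; (2,2)=+1→..X/O.X/O.X
ply 2, O at X.X/O.X/O.. | (0,1)=-1→XOX/O.X/O..*; (1,1)=-1→X.X/OOX/O..; (2,1)=-1→X.X/O.X/OO.; (2,2)=-1→X.X/O.X/O.O
ply 3, X at XOX/O.X/O.. | (1,1)=+1→XOX/OXX/O..*; (2,1)=+1→XOX/O.X/OX.; (2,2)=+1→XOX/O.X/O.X
ply 4, O at XOX/OXX/O.. | (2,1)=-1→XOX/OXX/OO.*; (2,2)=-1→XOX/OXX/O.O
ply 5, X at XOX/OXX/OO. | (2,2)=+1→XOX/OXX/OOX*
ply 6: XOX/OXX/OOX is terminal -1 (O); from ..X/O.X/O.. depth 6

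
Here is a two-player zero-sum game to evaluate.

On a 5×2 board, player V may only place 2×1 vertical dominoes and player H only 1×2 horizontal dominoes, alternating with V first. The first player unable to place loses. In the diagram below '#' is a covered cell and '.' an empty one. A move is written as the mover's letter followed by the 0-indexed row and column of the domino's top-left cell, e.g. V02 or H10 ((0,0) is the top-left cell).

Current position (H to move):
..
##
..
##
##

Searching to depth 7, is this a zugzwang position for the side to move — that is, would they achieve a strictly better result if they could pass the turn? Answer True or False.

zugzwang(../##/../##/##, H) = False

p1 H@[../##/../##/##]: H00[##/##/../##/##]+1* H20[../##/##/##/##]+1
p2 V@[##/##/../##/##] terminal -1; root [../##/../##/##] d7
pass branch (V moves first from the same position):
  | p1 V@[../##/../##/##] terminal -1; root [../##/../##/##] d7
H moving scores +1; H passing scores +1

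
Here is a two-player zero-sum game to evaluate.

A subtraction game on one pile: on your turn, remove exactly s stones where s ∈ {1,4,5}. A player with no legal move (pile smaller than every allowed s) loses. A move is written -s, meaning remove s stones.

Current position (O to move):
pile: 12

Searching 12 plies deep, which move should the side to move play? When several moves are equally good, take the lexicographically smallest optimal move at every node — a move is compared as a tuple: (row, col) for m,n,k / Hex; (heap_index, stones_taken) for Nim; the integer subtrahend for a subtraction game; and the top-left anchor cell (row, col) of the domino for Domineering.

O's best at [12]: -4

ply 1, O at 12 | -1=-1→11; -4=+1→8*; -5=-1→7
ply 2, X at 8 | -1=-1→7*; -4=-1→4; -5=-1→3
ply 3, O at 7 | -1=-1→6; -4=-1→3; -5=+1→2*
ply 4, X at 2 | -1=-1→1*
ply 5, O at 1 | -1=+1→0*
ply 6: 0 is terminal -1 (X); from 12 depth 12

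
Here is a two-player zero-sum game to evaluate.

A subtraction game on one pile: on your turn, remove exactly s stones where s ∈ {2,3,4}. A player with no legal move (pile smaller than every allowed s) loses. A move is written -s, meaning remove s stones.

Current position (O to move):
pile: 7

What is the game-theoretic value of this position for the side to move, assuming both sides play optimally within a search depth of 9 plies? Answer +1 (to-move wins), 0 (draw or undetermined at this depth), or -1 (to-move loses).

[7] O move#1: -2:-1/5*, -3:-1/4, -4:-1/3
[5] X move#2: -2:-1/3, -3:-1/2, -4:+1/1*
[1] end (terminal -1, O#3); searched 7 to 9

value(7, O) = -1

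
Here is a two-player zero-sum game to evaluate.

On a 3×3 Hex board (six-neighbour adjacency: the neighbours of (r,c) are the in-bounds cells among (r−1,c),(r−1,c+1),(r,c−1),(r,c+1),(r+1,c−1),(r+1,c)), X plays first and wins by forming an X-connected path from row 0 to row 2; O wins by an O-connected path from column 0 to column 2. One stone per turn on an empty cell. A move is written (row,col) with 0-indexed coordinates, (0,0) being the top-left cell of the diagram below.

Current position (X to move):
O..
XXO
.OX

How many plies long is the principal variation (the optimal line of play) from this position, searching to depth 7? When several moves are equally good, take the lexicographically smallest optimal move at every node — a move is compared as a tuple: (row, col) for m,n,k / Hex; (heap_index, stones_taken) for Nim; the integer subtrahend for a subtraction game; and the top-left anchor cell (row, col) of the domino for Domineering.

ply 1, X at O../XXO/.OX | (0,1)=-1→OX./XXO/.OX; (0,2)=-1→O.X/XXO/.OX; (2,0)=+1→O../XXO/XOX*
ply 2, O at O../XXO/XOX | (0,1)=-1→OO./XXO/XOX*; (0,2)=-1→O.O/XXO/XOX
ply 3, X at OO./XXO/XOX | (0,2)=+1→OOX/XXO/XOX*
ply 4: OOX/XXO/XOX is terminal -1 (O); from O../XXO/.OX depth 7

PV length from [O../XXO/.OX]: 3 plies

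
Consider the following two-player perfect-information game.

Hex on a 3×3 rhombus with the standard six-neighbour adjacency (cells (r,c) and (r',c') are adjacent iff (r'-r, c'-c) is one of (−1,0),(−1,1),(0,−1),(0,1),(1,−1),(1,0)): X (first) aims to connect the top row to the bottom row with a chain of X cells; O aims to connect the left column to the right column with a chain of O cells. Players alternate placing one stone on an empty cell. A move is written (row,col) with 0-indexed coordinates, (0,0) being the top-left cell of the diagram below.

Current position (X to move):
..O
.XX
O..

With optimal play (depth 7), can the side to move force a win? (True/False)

X winning at [..O/.XX/O..]: True

p1 X@[..O/.XX/O..]: (0,0)[X.O/.XX/O..]+1* (0,1)[.XO/.XX/O..]+1 (1,0)[..O/XXX/O..]+1 (2,1)[..O/.XX/OX.]-1 (2,2)[..O/.XX/O.X]-1
p2 O@[X.O/.XX/O..]: (0,1)[XOO/.XX/O..]-1* (1,0)[X.O/OXX/O..]-1 (2,1)[X.O/.XX/OO.]-1 (2,2)[X.O/.XX/O.O]-1
p3 X@[XOO/.XX/O..]: (1,0)[XOO/XXX/O..]+1* (2,1)[XOO/.XX/OX.]-1 (2,2)[XOO/.XX/O.X]-1
p4 O@[XOO/XXX/O..]: (2,1)[XOO/XXX/OO.]-1* (2,2)[XOO/XXX/O.O]-1
p5 X@[XOO/XXX/OO.]: (2,2)[XOO/XXX/OOX]+1*
p6 O@[XOO/XXX/OOX] terminal -1; root [..O/.XX/O..] d7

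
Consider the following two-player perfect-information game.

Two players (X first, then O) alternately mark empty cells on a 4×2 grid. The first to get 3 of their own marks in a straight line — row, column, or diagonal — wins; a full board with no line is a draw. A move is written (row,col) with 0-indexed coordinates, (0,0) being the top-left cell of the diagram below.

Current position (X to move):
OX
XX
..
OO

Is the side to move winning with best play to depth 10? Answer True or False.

ply 1, X at OX/XX/../OO | (2,0)=+0→OX/XX/X./OO; (2,1)=+1→OX/XX/.X/OO*
ply 2: OX/XX/.X/OO is terminal -1 (O); from OX/XX/../OO depth 10

X winning at [OX/XX/../OO]: True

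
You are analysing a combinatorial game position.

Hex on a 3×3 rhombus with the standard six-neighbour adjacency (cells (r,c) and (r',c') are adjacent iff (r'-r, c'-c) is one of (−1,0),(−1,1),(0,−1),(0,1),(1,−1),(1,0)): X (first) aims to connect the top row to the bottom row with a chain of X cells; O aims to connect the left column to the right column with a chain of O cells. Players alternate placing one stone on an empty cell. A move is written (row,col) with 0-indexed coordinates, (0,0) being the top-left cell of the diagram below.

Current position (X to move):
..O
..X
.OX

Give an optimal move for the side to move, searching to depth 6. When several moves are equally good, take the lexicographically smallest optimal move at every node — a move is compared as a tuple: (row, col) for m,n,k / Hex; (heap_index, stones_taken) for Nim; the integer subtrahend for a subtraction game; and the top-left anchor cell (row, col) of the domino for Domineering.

ply 1, X at ..O/..X/.OX | (0,0)=-1→X.O/..X/.OX; (0,1)=-1→.XO/..X/.OX; (1,0)=+1→..O/X.X/.OX*; (1,1)=-1→..O/.XX/.OX; (2,0)=-1→..O/..X/XOX
ply 2, O at ..O/X.X/.OX | (0,0)=-1→O.O/X.X/.OX*; (0,1)=-1→.OO/X.X/.OX; (1,1)=-1→..O/XOX/.OX; (2,0)=-1→..O/X.X/OOX
ply 3, X at O.O/X.X/.OX | (0,1)=+1→OXO/X.X/.OX*; (1,1)=-1→O.O/XXX/.OX; (2,0)=-1→O.O/X.X/XOX
ply 4, O at OXO/X.X/.OX | (1,1)=-1→OXO/XOX/.OX*; (2,0)=-1→OXO/X.X/OOX
ply 5, X at OXO/XOX/.OX | (2,0)=+1→OXO/XOX/XOX*
ply 6: OXO/XOX/XOX is terminal -1 (O); from ..O/..X/.OX depth 6

X's best at [..O/..X/.OX]: (1,0)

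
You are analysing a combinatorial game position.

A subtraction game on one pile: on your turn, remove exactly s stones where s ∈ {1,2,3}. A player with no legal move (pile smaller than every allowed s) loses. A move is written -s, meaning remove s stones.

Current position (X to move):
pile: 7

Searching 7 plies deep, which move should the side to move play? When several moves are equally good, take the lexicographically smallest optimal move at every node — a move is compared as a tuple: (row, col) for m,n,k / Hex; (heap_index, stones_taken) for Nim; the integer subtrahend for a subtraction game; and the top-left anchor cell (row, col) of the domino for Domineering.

X's best at [7]: -3

p1 X@[7]: -1[6]-1 -2[5]-1 -3[4]+1*
p2 O@[4]: -1[3]-1* -2[2]-1 -3[1]-1
p3 X@[3]: -1[2]-1 -2[1]-1 -3[0]+1*
p4 O@[0] terminal -1; root [7] d7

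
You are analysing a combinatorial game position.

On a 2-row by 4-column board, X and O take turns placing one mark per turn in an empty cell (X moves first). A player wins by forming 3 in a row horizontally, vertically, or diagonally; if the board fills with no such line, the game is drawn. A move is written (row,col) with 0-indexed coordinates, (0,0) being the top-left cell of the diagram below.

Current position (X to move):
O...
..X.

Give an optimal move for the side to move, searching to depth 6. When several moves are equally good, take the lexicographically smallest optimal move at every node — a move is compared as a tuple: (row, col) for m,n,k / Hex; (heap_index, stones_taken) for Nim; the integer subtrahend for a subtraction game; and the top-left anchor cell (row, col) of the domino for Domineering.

X's best at [O.../..X.]: (1,1)

ply 1, X at O.../..X. | (0,1)=+0→OX../..X.; (0,2)=+0→O.X./..X.; (0,3)=+0→O..X/..X.; (1,0)=+0→O.../X.X.; (1,1)=+1→O.../.XX.*; (1,3)=+0→O.../..XX
ply 2, O at O.../.XX. | (0,1)=-1→OO../.XX.*; (0,2)=-1→O.O./.XX.; (0,3)=-1→O..O/.XX.; (1,0)=-1→O.../OXX.; (1,3)=-1→O.../.XXO
ply 3, X at OO../.XX. | (0,2)=+1→OOX./.XX.*; (0,3)=-1→OO.X/.XX.; (1,0)=+1→OO../XXX.; (1,3)=+1→OO../.XXX
ply 4, O at OOX./.XX. | (0,3)=-1→OOXO/.XX.*; (1,0)=-1→OOX./OXX.; (1,3)=-1→OOX./.XXO
ply 5, X at OOXO/.XX. | (1,0)=+1→OOXO/XXX.*; (1,3)=+1→OOXO/.XXX
ply 6: OOXO/XXX. is terminal -1 (O); from O.../..X. depth 6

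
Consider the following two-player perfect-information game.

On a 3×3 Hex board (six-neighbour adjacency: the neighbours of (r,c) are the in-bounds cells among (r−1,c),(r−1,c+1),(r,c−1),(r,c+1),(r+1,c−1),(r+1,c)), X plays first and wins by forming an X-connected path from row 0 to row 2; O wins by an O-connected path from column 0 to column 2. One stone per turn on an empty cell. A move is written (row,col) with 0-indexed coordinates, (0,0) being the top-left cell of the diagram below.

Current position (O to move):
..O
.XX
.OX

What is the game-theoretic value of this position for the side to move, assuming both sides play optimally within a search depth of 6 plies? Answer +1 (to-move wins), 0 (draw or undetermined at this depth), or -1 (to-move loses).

value(..O/.XX/.OX, O) = +1

[..O/.XX/.OX] O move#1: (0,0):-1/O.O/.XX/.OX, (0,1):+1/.OO/.XX/.OX*, (1,0):-1/..O/OXX/.OX, (2,0):-1/..O/.XX/OOX
[.OO/.XX/.OX] X move#2: (0,0):-1/XOO/.XX/.OX*, (1,0):-1/.OO/XXX/.OX, (2,0):-1/.OO/.XX/XOX
[XOO/.XX/.OX] O move#3: (1,0):+1/XOO/OXX/.OX*, (2,0):-1/XOO/.XX/OOX
[XOO/OXX/.OX] end (terminal -1, X#4); searched ..O/.XX/.OX to 6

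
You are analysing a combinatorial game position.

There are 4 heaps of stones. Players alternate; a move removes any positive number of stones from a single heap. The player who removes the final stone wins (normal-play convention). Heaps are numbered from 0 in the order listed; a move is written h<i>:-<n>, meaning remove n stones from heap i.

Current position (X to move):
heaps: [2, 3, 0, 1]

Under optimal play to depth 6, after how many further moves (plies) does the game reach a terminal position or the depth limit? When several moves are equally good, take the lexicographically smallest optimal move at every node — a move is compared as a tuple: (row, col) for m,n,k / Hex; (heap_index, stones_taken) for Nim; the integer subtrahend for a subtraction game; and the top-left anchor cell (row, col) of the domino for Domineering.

PV length from [(2,3,0,1)]: 4 plies

[(2,3,0,1)] X move#1: h0:-1:-1/(1,3,0,1)*, h0:-2:-1/(0,3,0,1), h1:-1:-1/(2,2,0,1), h1:-2:-1/(2,1,0,1), h1:-3:-1/(2,0,0,1), h3:-1:-1/(2,3,0,0)
[(1,3,0,1)] O move#2: h0:-1:-1/(0,3,0,1), h1:-1:-1/(1,2,0,1), h1:-2:-1/(1,1,0,1), h1:-3:+1/(1,0,0,1)*, h3:-1:-1/(1,3,0,0)
[(1,0,0,1)] X move#3: h0:-1:-1/(0,0,0,1)*, h3:-1:-1/(1,0,0,0)
[(0,0,0,1)] O move#4: h3:-1:+1/(0,0,0,0)*
[(0,0,0,0)] end (terminal -1, X#5); searched (2,3,0,1) to 6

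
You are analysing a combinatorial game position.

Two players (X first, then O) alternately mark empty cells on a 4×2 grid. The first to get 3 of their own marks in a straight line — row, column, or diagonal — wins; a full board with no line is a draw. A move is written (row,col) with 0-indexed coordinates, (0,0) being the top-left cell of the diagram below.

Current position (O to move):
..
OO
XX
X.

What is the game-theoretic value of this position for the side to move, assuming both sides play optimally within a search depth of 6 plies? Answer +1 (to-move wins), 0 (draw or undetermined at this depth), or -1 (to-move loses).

p1 O@[../OO/XX/X.]: (0,0)[O./OO/XX/X.]+0* (0,1)[.O/OO/XX/X.]+0 (3,1)[../OO/XX/XO]+0
p2 X@[O./OO/XX/X.]: (0,1)[OX/OO/XX/X.]+0* (3,1)[O./OO/XX/XX]+0
p3 O@[OX/OO/XX/X.]: (3,1)[OX/OO/XX/XO]+0*
p4 X@[OX/OO/XX/XO] terminal +0; root [../OO/XX/X.] d6

value(../OO/XX/X., O) = 0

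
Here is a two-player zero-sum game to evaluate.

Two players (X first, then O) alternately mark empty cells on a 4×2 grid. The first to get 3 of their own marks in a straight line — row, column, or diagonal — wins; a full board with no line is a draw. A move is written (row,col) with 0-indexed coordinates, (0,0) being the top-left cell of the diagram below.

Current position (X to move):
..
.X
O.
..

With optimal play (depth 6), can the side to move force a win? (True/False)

X winning at [../.X/O./..]: True

ply 1, X at ../.X/O./.. | (0,0)=+0→X./.X/O./..; (0,1)=+0→.X/.X/O./..; (1,0)=+0→../XX/O./..; (2,1)=+1→../.X/OX/..*; (3,0)=+0→../.X/O./X.; (3,1)=+0→../.X/O./.X
ply 2, O at ../.X/OX/.. | (0,0)=-1→O./.X/OX/..*; (0,1)=-1→.O/.X/OX/..; (1,0)=-1→../OX/OX/..; (3,0)=-1→../.X/OX/O.; (3,1)=-1→../.X/OX/.O
ply 3, X at O./.X/OX/.. | (0,1)=+1→OX/.X/OX/..*; (1,0)=+1→O./XX/OX/..; (3,0)=-1→O./.X/OX/X.; (3,1)=+1→O./.X/OX/.X
ply 4: OX/.X/OX/.. is terminal -1 (O); from ../.X/O./.. depth 6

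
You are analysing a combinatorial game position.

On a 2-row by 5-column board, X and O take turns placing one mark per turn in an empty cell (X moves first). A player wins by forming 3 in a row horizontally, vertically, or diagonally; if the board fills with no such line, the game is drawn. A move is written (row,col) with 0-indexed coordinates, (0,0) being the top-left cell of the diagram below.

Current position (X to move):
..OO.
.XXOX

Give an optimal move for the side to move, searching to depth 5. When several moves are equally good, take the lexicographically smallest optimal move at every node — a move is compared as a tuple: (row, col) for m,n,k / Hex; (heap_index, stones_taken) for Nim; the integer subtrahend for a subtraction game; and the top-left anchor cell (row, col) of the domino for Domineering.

X's best at [..OO./.XXOX]: (1,0)

p1 X@[..OO./.XXOX]: (0,0)[X.OO./.XXOX]-1 (0,1)[.XOO./.XXOX]-1 (0,4)[..OOX/.XXOX]-1 (1,0)[..OO./XXXOX]+1*
p2 O@[..OO./XXXOX] terminal -1; root [..OO./.XXOX] d5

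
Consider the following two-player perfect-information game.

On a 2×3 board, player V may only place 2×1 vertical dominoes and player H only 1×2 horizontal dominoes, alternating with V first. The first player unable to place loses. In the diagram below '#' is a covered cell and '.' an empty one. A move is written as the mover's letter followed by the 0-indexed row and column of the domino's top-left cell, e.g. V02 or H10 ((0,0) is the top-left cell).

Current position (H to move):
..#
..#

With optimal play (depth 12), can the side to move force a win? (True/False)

H winning at [..#/..#]: True

ply 1, H at ..#/..# | H00=+1→###/..#*; H10=+1→..#/###
ply 2: ###/..# is terminal -1 (V); from ..#/..# depth 12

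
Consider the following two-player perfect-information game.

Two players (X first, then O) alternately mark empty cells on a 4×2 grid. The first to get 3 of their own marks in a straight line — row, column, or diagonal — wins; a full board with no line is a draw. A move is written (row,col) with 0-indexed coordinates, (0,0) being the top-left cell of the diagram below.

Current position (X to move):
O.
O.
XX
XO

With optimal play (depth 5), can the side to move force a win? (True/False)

X winning at [O./O./XX/XO]: False

ply 1, X at O./O./XX/XO | (0,1)=+0→OX/O./XX/XO*; (1,1)=+0→O./OX/XX/XO
ply 2, O at OX/O./XX/XO | (1,1)=+0→OX/OO/XX/XO*
ply 3: OX/OO/XX/XO is terminal +0 (X); from O./O./XX/XO depth 5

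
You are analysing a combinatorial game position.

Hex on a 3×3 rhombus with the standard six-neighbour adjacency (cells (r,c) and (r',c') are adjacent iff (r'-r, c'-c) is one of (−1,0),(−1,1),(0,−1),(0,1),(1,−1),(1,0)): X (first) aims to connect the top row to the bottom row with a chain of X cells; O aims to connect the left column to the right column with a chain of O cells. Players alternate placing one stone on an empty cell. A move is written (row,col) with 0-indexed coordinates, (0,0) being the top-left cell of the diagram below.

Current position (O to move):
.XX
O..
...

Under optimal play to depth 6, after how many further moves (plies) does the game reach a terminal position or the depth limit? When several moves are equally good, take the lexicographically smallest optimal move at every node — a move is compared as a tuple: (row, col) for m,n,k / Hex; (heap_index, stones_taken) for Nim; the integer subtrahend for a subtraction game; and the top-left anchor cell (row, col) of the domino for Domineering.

[.XX/O../...] O move#1: (0,0):-1/OXX/O../..., (1,1):-1/.XX/OO./..., (1,2):-1/.XX/O.O/..., (2,0):-1/.XX/O../O.., (2,1):+1/.XX/O../.O.*, (2,2):-1/.XX/O../..O
[.XX/O../.O.] X move#2: (0,0):-1/XXX/O../.O.*, (1,1):-1/.XX/OX./.O., (1,2):-1/.XX/O.X/.O., (2,0):-1/.XX/O../XO., (2,2):-1/.XX/O../.OX
[XXX/O../.O.] O move#3: (1,1):+1/XXX/OO./.O.*, (1,2):+1/XXX/O.O/.O., (2,0):+1/XXX/O../OO., (2,2):+1/XXX/O../.OO
[XXX/OO./.O.] X move#4: (1,2):-1/XXX/OOX/.O.*, (2,0):-1/XXX/OO./XO., (2,2):-1/XXX/OO./.OX
[XXX/OOX/.O.] O move#5: (2,0):-1/XXX/OOX/OO., (2,2):+1/XXX/OOX/.OO*
[XXX/OOX/.OO] end (terminal -1, X#6); searched .XX/O../... to 6

PV length from [.XX/O../...]: 5 plies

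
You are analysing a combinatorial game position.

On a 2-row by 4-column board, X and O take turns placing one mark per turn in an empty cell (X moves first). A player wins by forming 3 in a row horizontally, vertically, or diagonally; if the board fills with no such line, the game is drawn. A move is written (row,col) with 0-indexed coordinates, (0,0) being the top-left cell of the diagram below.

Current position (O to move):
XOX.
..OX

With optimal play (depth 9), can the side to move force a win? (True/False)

[XOX./..OX] O move#1: (0,3):+0/XOXO/..OX*, (1,0):+0/XOX./O.OX, (1,1):+0/XOX./.OOX
[XOXO/..OX] X move#2: (1,0):+0/XOXO/X.OX*, (1,1):+0/XOXO/.XOX
[XOXO/X.OX] O move#3: (1,1):+0/XOXO/XOOX*
[XOXO/XOOX] end (terminal +0, X#4); searched XOX./..OX to 9

O winning at [XOX./..OX]: False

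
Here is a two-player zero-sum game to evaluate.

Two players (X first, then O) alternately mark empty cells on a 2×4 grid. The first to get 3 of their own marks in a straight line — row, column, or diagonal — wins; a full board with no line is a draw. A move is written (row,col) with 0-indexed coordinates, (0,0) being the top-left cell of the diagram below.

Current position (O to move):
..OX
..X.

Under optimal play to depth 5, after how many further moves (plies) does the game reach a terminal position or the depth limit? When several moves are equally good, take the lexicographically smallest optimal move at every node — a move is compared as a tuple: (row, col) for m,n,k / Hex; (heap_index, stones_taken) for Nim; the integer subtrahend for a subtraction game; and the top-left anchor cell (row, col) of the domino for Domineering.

PV length from [..OX/..X.]: 5 plies

[..OX/..X.] O move#1: (0,0):+0/O.OX/..X.*, (0,1):+0/.OOX/..X., (1,0):+0/..OX/O.X., (1,1):+0/..OX/.OX., (1,3):+0/..OX/..XO
[O.OX/..X.] X move#2: (0,1):+0/OXOX/..X.*, (1,0):-1/O.OX/X.X., (1,1):-1/O.OX/.XX., (1,3):-1/O.OX/..XX
[OXOX/..X.] O move#3: (1,0):+0/OXOX/O.X.*, (1,1):+0/OXOX/.OX., (1,3):+0/OXOX/..XO
[OXOX/O.X.] X move#4: (1,1):+0/OXOX/OXX.*, (1,3):+0/OXOX/O.XX
[OXOX/OXX.] O move#5: (1,3):+0/OXOX/OXXO*
[OXOX/OXXO] end (terminal +0, X#6); searched ..OX/..X. to 5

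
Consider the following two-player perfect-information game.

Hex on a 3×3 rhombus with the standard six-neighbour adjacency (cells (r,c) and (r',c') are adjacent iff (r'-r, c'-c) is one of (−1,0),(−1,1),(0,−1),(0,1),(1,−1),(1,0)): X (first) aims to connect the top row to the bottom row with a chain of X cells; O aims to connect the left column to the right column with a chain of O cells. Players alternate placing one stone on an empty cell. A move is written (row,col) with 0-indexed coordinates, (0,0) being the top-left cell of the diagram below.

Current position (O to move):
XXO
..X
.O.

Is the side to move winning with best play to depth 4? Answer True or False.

O winning at [XXO/..X/.O.]: True

ply 1, O at XXO/..X/.O. | (1,0)=-1→XXO/O.X/.O.; (1,1)=+1→XXO/.OX/.O.*; (2,0)=+1→XXO/..X/OO.; (2,2)=-1→XXO/..X/.OO
ply 2, X at XXO/.OX/.O. | (1,0)=-1→XXO/XOX/.O.*; (2,0)=-1→XXO/.OX/XO.; (2,2)=-1→XXO/.OX/.OX
ply 3, O at XXO/XOX/.O. | (2,0)=+1→XXO/XOX/OO.*; (2,2)=-1→XXO/XOX/.OO
ply 4: XXO/XOX/OO. is terminal -1 (X); from XXO/..X/.O. depth 4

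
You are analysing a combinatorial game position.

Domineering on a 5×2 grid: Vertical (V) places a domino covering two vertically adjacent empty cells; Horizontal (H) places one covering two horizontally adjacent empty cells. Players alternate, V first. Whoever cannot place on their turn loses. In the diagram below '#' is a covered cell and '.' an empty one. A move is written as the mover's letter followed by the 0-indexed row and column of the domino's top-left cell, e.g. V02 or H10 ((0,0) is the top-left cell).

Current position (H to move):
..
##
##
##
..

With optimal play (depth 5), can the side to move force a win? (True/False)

p1 H@[../##/##/##/..]: H00[##/##/##/##/..]+1* H40[../##/##/##/##]+1
p2 V@[##/##/##/##/..] terminal -1; root [../##/##/##/..] d5

H winning at [../##/##/##/..]: True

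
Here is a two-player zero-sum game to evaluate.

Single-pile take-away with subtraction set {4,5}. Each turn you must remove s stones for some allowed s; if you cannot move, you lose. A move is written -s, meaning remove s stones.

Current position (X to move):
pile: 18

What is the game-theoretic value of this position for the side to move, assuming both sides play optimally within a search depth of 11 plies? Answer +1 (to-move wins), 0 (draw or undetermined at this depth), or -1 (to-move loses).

value(18, X) = -1

ply 1, X at 18 | -4=-1→14*; -5=-1→13
ply 2, O at 14 | -4=+1→10*; -5=+1→9
ply 3, X at 10 | -4=-1→6*; -5=-1→5
ply 4, O at 6 | -4=+1→2*; -5=+1→1
ply 5: 2 is terminal -1 (X); from 18 depth 11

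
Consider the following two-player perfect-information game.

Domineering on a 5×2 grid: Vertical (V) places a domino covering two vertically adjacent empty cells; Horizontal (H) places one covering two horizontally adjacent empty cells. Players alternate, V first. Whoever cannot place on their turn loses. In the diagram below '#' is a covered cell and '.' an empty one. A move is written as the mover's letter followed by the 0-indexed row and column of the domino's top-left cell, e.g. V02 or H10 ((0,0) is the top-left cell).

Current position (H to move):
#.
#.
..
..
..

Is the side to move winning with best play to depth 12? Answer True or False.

[#./#./../../..] H move#1: H20:-1/#./#./##/../.., H30:+1/#./#./../##/..*, H40:-1/#./#./../../##
[#./#./../##/..] V move#2: V01:-1/##/##/../##/..*, V11:-1/#./##/.#/##/..
[##/##/../##/..] H move#3: H20:+1/##/##/##/##/..*, H40:+1/##/##/../##/##
[##/##/##/##/..] end (terminal -1, V#4); searched #./#./../../.. to 12

H winning at [#./#./../../..]: True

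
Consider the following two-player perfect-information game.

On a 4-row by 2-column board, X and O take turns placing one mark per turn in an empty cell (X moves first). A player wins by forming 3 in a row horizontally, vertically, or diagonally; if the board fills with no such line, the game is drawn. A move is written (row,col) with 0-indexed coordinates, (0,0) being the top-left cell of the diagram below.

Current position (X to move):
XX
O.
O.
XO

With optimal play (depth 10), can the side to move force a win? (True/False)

ply 1, X at XX/O./O./XO | (1,1)=+0→XX/OX/O./XO*; (2,1)=+0→XX/O./OX/XO
ply 2, O at XX/OX/O./XO | (2,1)=+0→XX/OX/OO/XO*
ply 3: XX/OX/OO/XO is terminal +0 (X); from XX/O./O./XO depth 10

X winning at [XX/O./O./XO]: False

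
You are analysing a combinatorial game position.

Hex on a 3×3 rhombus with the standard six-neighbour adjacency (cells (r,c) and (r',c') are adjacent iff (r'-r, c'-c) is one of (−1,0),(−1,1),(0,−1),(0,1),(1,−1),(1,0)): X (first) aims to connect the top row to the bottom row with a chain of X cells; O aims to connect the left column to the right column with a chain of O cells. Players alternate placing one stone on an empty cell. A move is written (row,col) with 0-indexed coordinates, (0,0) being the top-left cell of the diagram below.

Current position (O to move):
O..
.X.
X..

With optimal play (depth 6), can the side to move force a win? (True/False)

O winning at [O../.X./X..]: False

p1 O@[O../.X./X..]: (0,1)[OO./.X./X..]-1* (0,2)[O.O/.X./X..]-1 (1,0)[O../OX./X..]-1 (1,2)[O../.XO/X..]-1 (2,1)[O../.X./XO.]-1 (2,2)[O../.X./X.O]-1
p2 X@[OO./.X./X..]: (0,2)[OOX/.X./X..]+1* (1,0)[OO./XX./X..]-1 (1,2)[OO./.XX/X..]-1 (2,1)[OO./.X./XX.]-1 (2,2)[OO./.X./X.X]-1
p3 O@[OOX/.X./X..] terminal -1; root [O../.X./X..] d6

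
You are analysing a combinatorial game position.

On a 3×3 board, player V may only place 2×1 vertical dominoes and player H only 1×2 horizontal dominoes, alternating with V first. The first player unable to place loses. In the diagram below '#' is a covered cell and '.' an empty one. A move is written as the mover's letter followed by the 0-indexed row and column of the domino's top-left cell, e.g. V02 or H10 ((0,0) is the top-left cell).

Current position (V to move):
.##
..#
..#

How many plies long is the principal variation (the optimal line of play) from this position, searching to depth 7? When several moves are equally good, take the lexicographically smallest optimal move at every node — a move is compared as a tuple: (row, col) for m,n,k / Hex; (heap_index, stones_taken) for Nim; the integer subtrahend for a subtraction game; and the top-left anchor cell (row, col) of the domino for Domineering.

[.##/..#/..#] V move#1: V00:-1/###/#.#/..#, V10:+1/.##/#.#/#.#*, V11:+1/.##/.##/.##
[.##/#.#/#.#] end (terminal -1, H#2); searched .##/..#/..# to 7

PV length from [.##/..#/..#]: 1 ply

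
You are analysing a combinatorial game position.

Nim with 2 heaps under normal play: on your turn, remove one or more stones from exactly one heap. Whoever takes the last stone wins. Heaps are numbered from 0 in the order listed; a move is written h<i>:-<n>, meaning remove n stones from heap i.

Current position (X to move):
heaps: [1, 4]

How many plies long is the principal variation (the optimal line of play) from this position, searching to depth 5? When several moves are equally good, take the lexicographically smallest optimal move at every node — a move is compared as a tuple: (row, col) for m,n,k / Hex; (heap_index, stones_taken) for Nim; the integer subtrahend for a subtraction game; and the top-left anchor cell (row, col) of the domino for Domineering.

PV length from [(1,4)]: 3 plies

p1 X@[(1,4)]: h0:-1[(0,4)]-1 h1:-1[(1,3)]-1 h1:-2[(1,2)]-1 h1:-3[(1,1)]+1* h1:-4[(1,0)]-1
p2 O@[(1,1)]: h0:-1[(0,1)]-1* h1:-1[(1,0)]-1
p3 X@[(0,1)]: h1:-1[(0,0)]+1*
p4 O@[(0,0)] terminal -1; root [(1,4)] d5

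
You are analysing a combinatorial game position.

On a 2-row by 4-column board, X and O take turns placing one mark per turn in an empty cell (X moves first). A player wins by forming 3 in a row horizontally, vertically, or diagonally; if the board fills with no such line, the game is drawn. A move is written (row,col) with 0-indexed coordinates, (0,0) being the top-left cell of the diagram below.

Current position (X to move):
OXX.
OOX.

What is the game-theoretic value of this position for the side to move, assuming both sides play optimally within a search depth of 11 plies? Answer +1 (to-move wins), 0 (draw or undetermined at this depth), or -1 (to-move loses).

ply 1, X at OXX./OOX. | (0,3)=+1→OXXX/OOX.*; (1,3)=+0→OXX./OOXX
ply 2: OXXX/OOX. is terminal -1 (O); from OXX./OOX. depth 11

value(OXX./OOX., X) = +1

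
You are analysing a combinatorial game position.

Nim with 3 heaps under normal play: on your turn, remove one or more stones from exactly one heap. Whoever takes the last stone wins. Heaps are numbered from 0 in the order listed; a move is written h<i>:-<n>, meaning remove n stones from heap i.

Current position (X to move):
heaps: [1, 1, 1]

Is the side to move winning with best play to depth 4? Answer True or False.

X winning at [(1,1,1)]: True

p1 X@[(1,1,1)]: h0:-1[(0,1,1)]+1* h1:-1[(1,0,1)]+1 h2:-1[(1,1,0)]+1
p2 O@[(0,1,1)]: h1:-1[(0,0,1)]-1* h2:-1[(0,1,0)]-1
p3 X@[(0,0,1)]: h2:-1[(0,0,0)]+1*
p4 O@[(0,0,0)] terminal -1; root [(1,1,1)] d4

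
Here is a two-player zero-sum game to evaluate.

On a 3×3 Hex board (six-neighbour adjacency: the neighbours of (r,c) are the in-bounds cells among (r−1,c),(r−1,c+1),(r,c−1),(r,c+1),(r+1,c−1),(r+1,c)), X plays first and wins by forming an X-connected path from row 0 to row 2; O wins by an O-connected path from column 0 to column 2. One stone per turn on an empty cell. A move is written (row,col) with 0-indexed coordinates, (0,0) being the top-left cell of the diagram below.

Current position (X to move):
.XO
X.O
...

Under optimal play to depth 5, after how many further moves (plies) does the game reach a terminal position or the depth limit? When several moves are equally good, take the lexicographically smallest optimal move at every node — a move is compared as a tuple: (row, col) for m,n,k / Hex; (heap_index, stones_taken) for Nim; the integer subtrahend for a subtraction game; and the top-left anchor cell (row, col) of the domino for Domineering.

p1 X@[.XO/X.O/...]: (0,0)[XXO/X.O/...]-1 (1,1)[.XO/XXO/...]+1* (2,0)[.XO/X.O/X..]+1 (2,1)[.XO/X.O/.X.]+1 (2,2)[.XO/X.O/..X]-1
p2 O@[.XO/XXO/...]: (0,0)[OXO/XXO/...]-1* (2,0)[.XO/XXO/O..]-1 (2,1)[.XO/XXO/.O.]-1 (2,2)[.XO/XXO/..O]-1
p3 X@[OXO/XXO/...]: (2,0)[OXO/XXO/X..]+1* (2,1)[OXO/XXO/.X.]+1 (2,2)[OXO/XXO/..X]+1
p4 O@[OXO/XXO/X..] terminal -1; root [.XO/X.O/...] d5

PV length from [.XO/X.O/...]: 3 plies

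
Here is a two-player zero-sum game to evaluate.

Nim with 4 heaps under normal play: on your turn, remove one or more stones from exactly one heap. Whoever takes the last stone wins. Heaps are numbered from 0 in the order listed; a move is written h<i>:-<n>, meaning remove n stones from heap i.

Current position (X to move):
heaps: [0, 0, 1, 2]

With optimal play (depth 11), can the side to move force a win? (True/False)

X winning at [(0,0,1,2)]: True

p1 X@[(0,0,1,2)]: h2:-1[(0,0,0,2)]-1 h3:-1[(0,0,1,1)]+1* h3:-2[(0,0,1,0)]-1
p2 O@[(0,0,1,1)]: h2:-1[(0,0,0,1)]-1* h3:-1[(0,0,1,0)]-1
p3 X@[(0,0,0,1)]: h3:-1[(0,0,0,0)]+1*
p4 O@[(0,0,0,0)] terminal -1; root [(0,0,1,2)] d11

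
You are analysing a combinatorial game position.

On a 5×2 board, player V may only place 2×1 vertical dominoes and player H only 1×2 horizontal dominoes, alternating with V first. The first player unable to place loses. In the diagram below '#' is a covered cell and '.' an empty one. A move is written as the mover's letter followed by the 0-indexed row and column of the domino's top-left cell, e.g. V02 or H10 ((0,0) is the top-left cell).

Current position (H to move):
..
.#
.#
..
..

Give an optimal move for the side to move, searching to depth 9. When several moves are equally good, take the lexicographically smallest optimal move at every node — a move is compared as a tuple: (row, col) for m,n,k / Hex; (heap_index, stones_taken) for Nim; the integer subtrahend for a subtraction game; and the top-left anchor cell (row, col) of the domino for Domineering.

ply 1, H at ../.#/.#/../.. | H00=-1→##/.#/.#/../..; H30=+1→../.#/.#/##/..*; H40=+1→../.#/.#/../##
ply 2, V at ../.#/.#/##/.. | V00=-1→#./##/.#/##/..*; V10=-1→../##/##/##/..
ply 3, H at #./##/.#/##/.. | H40=+1→#./##/.#/##/##*
ply 4: #./##/.#/##/## is terminal -1 (V); from ../.#/.#/../.. depth 9

H's best at [../.#/.#/../..]: H30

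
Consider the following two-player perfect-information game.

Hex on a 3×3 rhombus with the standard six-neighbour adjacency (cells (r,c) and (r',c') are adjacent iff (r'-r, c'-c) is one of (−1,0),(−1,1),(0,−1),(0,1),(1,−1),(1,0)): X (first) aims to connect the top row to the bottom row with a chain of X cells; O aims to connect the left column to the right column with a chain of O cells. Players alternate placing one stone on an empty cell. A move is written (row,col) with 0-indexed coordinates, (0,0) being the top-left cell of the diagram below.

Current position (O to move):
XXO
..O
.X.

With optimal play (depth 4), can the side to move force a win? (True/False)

p1 O@[XXO/..O/.X.]: (1,0)[XXO/O.O/.X.]-1 (1,1)[XXO/.OO/.X.]+1* (2,0)[XXO/..O/OX.]-1 (2,2)[XXO/..O/.XO]-1
p2 X@[XXO/.OO/.X.]: (1,0)[XXO/XOO/.X.]-1* (2,0)[XXO/.OO/XX.]-1 (2,2)[XXO/.OO/.XX]-1
p3 O@[XXO/XOO/.X.]: (2,0)[XXO/XOO/OX.]+1* (2,2)[XXO/XOO/.XO]-1
p4 X@[XXO/XOO/OX.] terminal -1; root [XXO/..O/.X.] d4

O winning at [XXO/..O/.X.]: True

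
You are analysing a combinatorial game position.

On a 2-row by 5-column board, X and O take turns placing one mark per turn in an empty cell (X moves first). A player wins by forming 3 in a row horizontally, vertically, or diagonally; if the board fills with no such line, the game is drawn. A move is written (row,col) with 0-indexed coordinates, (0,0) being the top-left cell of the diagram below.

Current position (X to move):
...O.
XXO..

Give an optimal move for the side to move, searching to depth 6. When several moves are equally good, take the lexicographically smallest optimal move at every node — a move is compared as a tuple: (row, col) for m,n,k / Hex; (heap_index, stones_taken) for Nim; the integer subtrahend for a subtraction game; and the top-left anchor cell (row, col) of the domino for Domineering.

p1 X@[...O./XXO..]: (0,0)[X..O./XXO..]-1 (0,1)[.X.O./XXO..]+0* (0,2)[..XO./XXO..]+0 (0,4)[...OX/XXO..]+0 (1,3)[...O./XXOX.]-1 (1,4)[...O./XXO.X]-1
p2 O@[.X.O./XXO..]: (0,0)[OX.O./XXO..]+0* (0,2)[.XOO./XXO..]+0 (0,4)[.X.OO/XXO..]+0 (1,3)[.X.O./XXOO.]+0 (1,4)[.X.O./XXO.O]+0
p3 X@[OX.O./XXO..]: (0,2)[OXXO./XXO..]+0* (0,4)[OX.OX/XXO..]+0 (1,3)[OX.O./XXOX.]+0 (1,4)[OX.O./XXO.X]+0
p4 O@[OXXO./XXO..]: (0,4)[OXXOO/XXO..]+0* (1,3)[OXXO./XXOO.]+0 (1,4)[OXXO./XXO.O]+0
p5 X@[OXXOO/XXO..]: (1,3)[OXXOO/XXOX.]+0* (1,4)[OXXOO/XXO.X]+0
p6 O@[OXXOO/XXOX.]: (1,4)[OXXOO/XXOXO]+0*
p7 X@[OXXOO/XXOXO] terminal +0; root [...O./XXO..] d6

X's best at [...O./XXO..]: (0,1)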